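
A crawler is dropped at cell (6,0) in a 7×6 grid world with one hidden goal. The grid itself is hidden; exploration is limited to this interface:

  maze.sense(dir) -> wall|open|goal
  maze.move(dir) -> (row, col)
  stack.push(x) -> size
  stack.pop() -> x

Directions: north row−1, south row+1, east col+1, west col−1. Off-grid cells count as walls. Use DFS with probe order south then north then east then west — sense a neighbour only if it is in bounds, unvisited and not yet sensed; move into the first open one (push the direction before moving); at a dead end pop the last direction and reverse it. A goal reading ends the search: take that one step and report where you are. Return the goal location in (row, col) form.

>>> sense north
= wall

>>> sense east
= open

>>> push east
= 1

>>> move east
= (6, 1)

>>> sense north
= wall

>>> sense east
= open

>>> push east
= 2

>>> move east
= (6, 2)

>>> sense north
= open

>>> push north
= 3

>>> move north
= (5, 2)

>>> sense north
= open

>>> push north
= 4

>>> move north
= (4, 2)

>>> sense north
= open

>>> push north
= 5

>>> move north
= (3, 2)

>>> sense north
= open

>>> push north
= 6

>>> move north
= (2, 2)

>>> sense north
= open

>>> push north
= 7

>>> move north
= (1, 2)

>>> sense north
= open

>>> push north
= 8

>>> move north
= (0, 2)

>>> sense east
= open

>>> push east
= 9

>>> move east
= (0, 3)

>>> sense south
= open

>>> push south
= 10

>>> move south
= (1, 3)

>>> sense south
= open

>>> push south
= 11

>>> move south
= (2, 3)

>>> sense south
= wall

>>> sense east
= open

>>> push east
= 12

>>> move east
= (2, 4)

>>> sense south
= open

>>> push south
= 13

>>> move south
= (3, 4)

>>> sense south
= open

>>> push south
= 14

>>> move south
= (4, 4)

>>> sense south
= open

>>> push south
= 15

>>> move south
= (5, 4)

>>> sense south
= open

>>> push south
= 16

>>> move south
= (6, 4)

>>> sense east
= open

>>> push east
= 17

>>> move east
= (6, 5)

>>> sense north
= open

>>> push north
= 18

>>> move north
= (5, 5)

>>> sense north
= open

>>> push north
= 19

>>> move north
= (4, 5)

>>> sense north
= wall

>>> pop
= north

>>> move south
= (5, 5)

>>> pop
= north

>>> move south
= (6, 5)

>>> pop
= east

>>> move west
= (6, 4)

>>> sense west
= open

>>> push west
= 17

>>> move west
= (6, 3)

>>> sense north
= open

>>> push north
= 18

>>> move north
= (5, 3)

>>> sense north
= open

>>> push north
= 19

>>> move north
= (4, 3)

>>> pop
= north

>>> move south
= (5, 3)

>>> pop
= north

>>> move south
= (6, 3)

>>> pop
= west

>>> move east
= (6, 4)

>>> pop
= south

>>> move north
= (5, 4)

>>> pop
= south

>>> move north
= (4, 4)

>>> pop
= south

>>> move north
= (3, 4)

>>> pop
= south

>>> move north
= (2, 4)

>>> sense north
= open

>>> push north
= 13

>>> move north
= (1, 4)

>>> sense north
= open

>>> push north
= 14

>>> move north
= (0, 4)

>>> sense east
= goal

>>> move east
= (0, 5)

Answer: (0, 5)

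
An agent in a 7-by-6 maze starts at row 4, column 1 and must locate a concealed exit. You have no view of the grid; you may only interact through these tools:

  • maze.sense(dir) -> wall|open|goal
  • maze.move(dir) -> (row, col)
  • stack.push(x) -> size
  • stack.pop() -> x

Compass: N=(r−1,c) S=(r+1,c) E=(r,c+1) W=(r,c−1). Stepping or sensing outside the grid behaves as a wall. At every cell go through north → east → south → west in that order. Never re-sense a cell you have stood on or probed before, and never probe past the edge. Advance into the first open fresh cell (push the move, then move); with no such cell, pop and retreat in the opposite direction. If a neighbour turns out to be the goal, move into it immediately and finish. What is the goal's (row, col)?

Act: maze.sense[dir=north]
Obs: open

Act: stack.push[x=north]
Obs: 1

Act: maze.move[dir=north]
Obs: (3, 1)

Act: maze.sense[dir=north]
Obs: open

Act: stack.push[x=north]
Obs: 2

Act: maze.move[dir=north]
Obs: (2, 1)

Act: maze.sense[dir=north]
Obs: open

Act: stack.push[x=north]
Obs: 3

Act: maze.move[dir=north]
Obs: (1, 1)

Act: maze.sense[dir=north]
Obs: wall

Act: maze.sense[dir=east]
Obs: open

Act: stack.push[x=east]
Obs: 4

Act: maze.move[dir=east]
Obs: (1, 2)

Act: maze.sense[dir=north]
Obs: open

Act: stack.push[x=north]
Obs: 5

Act: maze.move[dir=north]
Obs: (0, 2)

Act: maze.sense[dir=east]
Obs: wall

Act: stack.pop[]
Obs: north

Act: maze.move[dir=south]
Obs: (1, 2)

Act: maze.sense[dir=east]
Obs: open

Act: stack.push[x=east]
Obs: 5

Act: maze.move[dir=east]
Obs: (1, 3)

Act: maze.sense[dir=east]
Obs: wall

Act: maze.sense[dir=south]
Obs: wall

Act: stack.pop[]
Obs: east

Act: maze.move[dir=west]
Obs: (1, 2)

Act: maze.sense[dir=south]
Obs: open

Act: stack.push[x=south]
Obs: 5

Act: maze.move[dir=south]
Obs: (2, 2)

Act: maze.sense[dir=south]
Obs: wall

Act: stack.pop[]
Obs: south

Act: maze.move[dir=north]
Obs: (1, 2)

Act: stack.pop[]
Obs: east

Act: maze.move[dir=west]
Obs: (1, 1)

Act: maze.sense[dir=west]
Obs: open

Act: stack.push[x=west]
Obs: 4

Act: maze.move[dir=west]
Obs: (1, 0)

Act: maze.sense[dir=north]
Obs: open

Act: stack.push[x=north]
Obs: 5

Act: maze.move[dir=north]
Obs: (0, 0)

Act: stack.pop[]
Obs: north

Act: maze.move[dir=south]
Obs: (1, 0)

Act: maze.sense[dir=south]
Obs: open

Act: stack.push[x=south]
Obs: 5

Act: maze.move[dir=south]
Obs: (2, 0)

Act: maze.sense[dir=south]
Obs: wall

Act: stack.pop[]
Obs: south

Act: maze.move[dir=north]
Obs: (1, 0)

Act: stack.pop[]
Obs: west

Act: maze.move[dir=east]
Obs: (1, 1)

Act: stack.pop[]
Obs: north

Act: maze.move[dir=south]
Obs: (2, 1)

Act: stack.pop[]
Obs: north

Act: maze.move[dir=south]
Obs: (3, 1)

Act: stack.pop[]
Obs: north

Act: maze.move[dir=south]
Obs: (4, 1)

Act: maze.sense[dir=east]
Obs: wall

Act: maze.sense[dir=south]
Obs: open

Act: stack.push[x=south]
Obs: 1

Act: maze.move[dir=south]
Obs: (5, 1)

Act: maze.sense[dir=east]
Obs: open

Act: stack.push[x=east]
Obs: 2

Act: maze.move[dir=east]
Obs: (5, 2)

Act: maze.sense[dir=east]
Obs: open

Act: stack.push[x=east]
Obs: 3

Act: maze.move[dir=east]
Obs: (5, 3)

Act: maze.sense[dir=north]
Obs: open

Act: stack.push[x=north]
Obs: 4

Act: maze.move[dir=north]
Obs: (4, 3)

Act: maze.sense[dir=north]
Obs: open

Act: stack.push[x=north]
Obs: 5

Act: maze.move[dir=north]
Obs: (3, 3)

Act: maze.sense[dir=east]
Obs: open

Act: stack.push[x=east]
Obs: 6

Act: maze.move[dir=east]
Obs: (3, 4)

Act: maze.sense[dir=north]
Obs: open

Act: stack.push[x=north]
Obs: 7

Act: maze.move[dir=north]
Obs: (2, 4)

Act: maze.sense[dir=east]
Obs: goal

Act: maze.move[dir=east]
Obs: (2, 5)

Answer: (2, 5)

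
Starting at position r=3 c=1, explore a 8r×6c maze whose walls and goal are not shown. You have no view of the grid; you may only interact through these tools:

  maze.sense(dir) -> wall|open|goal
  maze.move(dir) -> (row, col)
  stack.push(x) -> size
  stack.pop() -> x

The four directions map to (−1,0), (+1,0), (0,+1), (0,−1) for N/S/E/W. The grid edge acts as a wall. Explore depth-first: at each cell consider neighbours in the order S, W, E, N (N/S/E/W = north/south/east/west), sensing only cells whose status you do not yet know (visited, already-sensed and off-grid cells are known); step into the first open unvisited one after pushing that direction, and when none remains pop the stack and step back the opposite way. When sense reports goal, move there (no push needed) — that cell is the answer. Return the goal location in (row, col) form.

-> sense(dir='south')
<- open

-> push(x='south')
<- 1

-> move(dir='south')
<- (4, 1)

-> sense(dir='south')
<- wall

-> sense(dir='west')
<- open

-> push(x='west')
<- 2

-> move(dir='west')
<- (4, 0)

-> sense(dir='south')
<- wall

-> sense(dir='north')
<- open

-> push(x='north')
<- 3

-> move(dir='north')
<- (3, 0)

-> sense(dir='north')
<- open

-> push(x='north')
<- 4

-> move(dir='north')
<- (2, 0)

-> sense(dir='east')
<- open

-> push(x='east')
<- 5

-> move(dir='east')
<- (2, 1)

-> sense(dir='east')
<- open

-> push(x='east')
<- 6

-> move(dir='east')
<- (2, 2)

-> sense(dir='south')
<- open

-> push(x='south')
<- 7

-> move(dir='south')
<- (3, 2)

-> sense(dir='south')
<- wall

-> sense(dir='east')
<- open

-> push(x='east')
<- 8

-> move(dir='east')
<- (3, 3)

-> sense(dir='south')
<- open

-> push(x='south')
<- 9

-> move(dir='south')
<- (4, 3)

-> sense(dir='south')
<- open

-> push(x='south')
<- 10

-> move(dir='south')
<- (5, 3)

-> sense(dir='south')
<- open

-> push(x='south')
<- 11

-> move(dir='south')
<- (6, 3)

-> sense(dir='south')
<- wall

-> sense(dir='west')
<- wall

-> sense(dir='east')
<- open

-> push(x='east')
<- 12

-> move(dir='east')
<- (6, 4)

-> sense(dir='south')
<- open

-> push(x='south')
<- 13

-> move(dir='south')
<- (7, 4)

-> sense(dir='east')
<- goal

-> move(dir='east')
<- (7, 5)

Answer: (7, 5)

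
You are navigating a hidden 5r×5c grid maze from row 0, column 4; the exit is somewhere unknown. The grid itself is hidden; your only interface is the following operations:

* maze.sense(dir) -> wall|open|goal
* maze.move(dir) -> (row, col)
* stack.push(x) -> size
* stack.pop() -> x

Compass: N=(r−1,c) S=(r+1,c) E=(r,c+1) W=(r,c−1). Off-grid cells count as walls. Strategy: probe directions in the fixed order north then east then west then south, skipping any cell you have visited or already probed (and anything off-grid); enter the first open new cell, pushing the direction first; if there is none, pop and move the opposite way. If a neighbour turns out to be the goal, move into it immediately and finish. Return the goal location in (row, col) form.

% maze.sense(dir: west) ~> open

% stack.push(x: west) ~> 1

% maze.move(dir: west) ~> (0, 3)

% maze.sense(dir: west) ~> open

% stack.push(x: west) ~> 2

% maze.move(dir: west) ~> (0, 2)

% maze.sense(dir: west) ~> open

% stack.push(x: west) ~> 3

% maze.move(dir: west) ~> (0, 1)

% maze.sense(dir: west) ~> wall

% maze.sense(dir: south) ~> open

% stack.push(x: south) ~> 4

% maze.move(dir: south) ~> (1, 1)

% maze.sense(dir: east) ~> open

% stack.push(x: east) ~> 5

% maze.move(dir: east) ~> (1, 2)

% maze.sense(dir: east) ~> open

% stack.push(x: east) ~> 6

% maze.move(dir: east) ~> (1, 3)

% maze.sense(dir: east) ~> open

% stack.push(x: east) ~> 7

% maze.move(dir: east) ~> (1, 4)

% maze.sense(dir: south) ~> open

% stack.push(x: south) ~> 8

% maze.move(dir: south) ~> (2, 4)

% maze.sense(dir: west) ~> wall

% maze.sense(dir: south) ~> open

% stack.push(x: south) ~> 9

% maze.move(dir: south) ~> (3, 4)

% maze.sense(dir: west) ~> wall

% maze.sense(dir: south) ~> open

% stack.push(x: south) ~> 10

% maze.move(dir: south) ~> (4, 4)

% maze.sense(dir: west) ~> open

% stack.push(x: west) ~> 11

% maze.move(dir: west) ~> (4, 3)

% maze.sense(dir: west) ~> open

% stack.push(x: west) ~> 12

% maze.move(dir: west) ~> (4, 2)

% maze.sense(dir: north) ~> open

% stack.push(x: north) ~> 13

% maze.move(dir: north) ~> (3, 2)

% maze.sense(dir: north) ~> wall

% maze.sense(dir: west) ~> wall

% stack.pop() ~> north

% maze.move(dir: south) ~> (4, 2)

% maze.sense(dir: west) ~> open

% stack.push(x: west) ~> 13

% maze.move(dir: west) ~> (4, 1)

% maze.sense(dir: west) ~> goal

% maze.move(dir: west) ~> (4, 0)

Answer: (4, 0)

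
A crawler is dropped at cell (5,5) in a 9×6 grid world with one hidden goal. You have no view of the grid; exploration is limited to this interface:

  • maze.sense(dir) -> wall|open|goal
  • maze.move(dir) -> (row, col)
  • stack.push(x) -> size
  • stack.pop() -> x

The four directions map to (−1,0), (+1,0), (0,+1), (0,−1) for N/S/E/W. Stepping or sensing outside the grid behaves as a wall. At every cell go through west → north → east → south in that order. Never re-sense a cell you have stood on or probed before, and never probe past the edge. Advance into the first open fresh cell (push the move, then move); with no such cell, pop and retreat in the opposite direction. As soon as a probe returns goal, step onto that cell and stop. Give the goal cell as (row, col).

;; 1. maze.sense(dir→west) ~> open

;; 2. stack.push(x→west) ~> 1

;; 3. maze.move(dir→west) ~> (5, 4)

;; 4. maze.sense(dir→west) ~> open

;; 5. stack.push(x→west) ~> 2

;; 6. maze.move(dir→west) ~> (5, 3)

;; 7. maze.sense(dir→west) ~> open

;; 8. stack.push(x→west) ~> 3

;; 9. maze.move(dir→west) ~> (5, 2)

;; 10. maze.sense(dir→west) ~> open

;; 11. stack.push(x→west) ~> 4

;; 12. maze.move(dir→west) ~> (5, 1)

;; 13. maze.sense(dir→west) ~> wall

;; 14. maze.sense(dir→north) ~> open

;; 15. stack.push(x→north) ~> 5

;; 16. maze.move(dir→north) ~> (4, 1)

;; 17. maze.sense(dir→west) ~> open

;; 18. stack.push(x→west) ~> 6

;; 19. maze.move(dir→west) ~> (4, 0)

;; 20. maze.sense(dir→north) ~> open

;; 21. stack.push(x→north) ~> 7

;; 22. maze.move(dir→north) ~> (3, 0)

;; 23. maze.sense(dir→north) ~> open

;; 24. stack.push(x→north) ~> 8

;; 25. maze.move(dir→north) ~> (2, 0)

;; 26. maze.sense(dir→north) ~> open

;; 27. stack.push(x→north) ~> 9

;; 28. maze.move(dir→north) ~> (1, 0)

;; 29. maze.sense(dir→north) ~> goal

;; 30. maze.move(dir→north) ~> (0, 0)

Answer: (0, 0)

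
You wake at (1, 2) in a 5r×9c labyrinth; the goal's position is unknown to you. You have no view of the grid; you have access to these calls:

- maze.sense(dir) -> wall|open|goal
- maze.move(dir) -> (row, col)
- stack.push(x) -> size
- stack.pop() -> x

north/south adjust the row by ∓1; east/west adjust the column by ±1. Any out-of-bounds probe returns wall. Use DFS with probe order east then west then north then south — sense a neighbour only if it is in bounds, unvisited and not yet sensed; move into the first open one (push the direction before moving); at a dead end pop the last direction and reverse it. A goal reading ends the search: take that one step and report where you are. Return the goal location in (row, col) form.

>>> maze.sense east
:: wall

>>> maze.sense west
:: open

>>> stack.push west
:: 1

>>> maze.move west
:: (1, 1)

>>> maze.sense west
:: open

>>> stack.push west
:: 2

>>> maze.move west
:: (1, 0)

>>> maze.sense north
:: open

>>> stack.push north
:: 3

>>> maze.move north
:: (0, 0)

>>> maze.sense east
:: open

>>> stack.push east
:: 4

>>> maze.move east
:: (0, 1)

>>> maze.sense east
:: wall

>>> stack.pop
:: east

>>> maze.move west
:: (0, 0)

>>> stack.pop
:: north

>>> maze.move south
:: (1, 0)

>>> maze.sense south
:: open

>>> stack.push south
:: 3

>>> maze.move south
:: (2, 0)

>>> maze.sense east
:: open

>>> stack.push east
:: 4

>>> maze.move east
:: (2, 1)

>>> maze.sense east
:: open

>>> stack.push east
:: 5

>>> maze.move east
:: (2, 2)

>>> maze.sense east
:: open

>>> stack.push east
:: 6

>>> maze.move east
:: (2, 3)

>>> maze.sense east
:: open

>>> stack.push east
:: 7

>>> maze.move east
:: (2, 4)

>>> maze.sense east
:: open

>>> stack.push east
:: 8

>>> maze.move east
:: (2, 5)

>>> maze.sense east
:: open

>>> stack.push east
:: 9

>>> maze.move east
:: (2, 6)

>>> maze.sense east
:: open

>>> stack.push east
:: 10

>>> maze.move east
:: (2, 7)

>>> maze.sense east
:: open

>>> stack.push east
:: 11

>>> maze.move east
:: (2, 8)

>>> maze.sense north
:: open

>>> stack.push north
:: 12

>>> maze.move north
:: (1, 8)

>>> maze.sense west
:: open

>>> stack.push west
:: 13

>>> maze.move west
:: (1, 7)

>>> maze.sense west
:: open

>>> stack.push west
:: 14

>>> maze.move west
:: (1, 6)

>>> maze.sense west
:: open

>>> stack.push west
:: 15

>>> maze.move west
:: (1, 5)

>>> maze.sense west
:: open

>>> stack.push west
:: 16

>>> maze.move west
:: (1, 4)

>>> maze.sense north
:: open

>>> stack.push north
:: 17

>>> maze.move north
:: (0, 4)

>>> maze.sense east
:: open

>>> stack.push east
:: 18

>>> maze.move east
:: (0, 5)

>>> maze.sense east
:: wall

>>> stack.pop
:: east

>>> maze.move west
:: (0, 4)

>>> maze.sense west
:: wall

>>> stack.pop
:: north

>>> maze.move south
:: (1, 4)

>>> stack.pop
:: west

>>> maze.move east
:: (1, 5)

>>> stack.pop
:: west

>>> maze.move east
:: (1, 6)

>>> stack.pop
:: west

>>> maze.move east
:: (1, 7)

>>> maze.sense north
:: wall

>>> stack.pop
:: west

>>> maze.move east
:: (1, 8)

>>> maze.sense north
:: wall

>>> stack.pop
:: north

>>> maze.move south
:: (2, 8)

>>> maze.sense south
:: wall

>>> stack.pop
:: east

>>> maze.move west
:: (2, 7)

>>> maze.sense south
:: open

>>> stack.push south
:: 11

>>> maze.move south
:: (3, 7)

>>> maze.sense west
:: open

>>> stack.push west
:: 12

>>> maze.move west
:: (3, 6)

>>> maze.sense west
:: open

>>> stack.push west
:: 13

>>> maze.move west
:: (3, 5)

>>> maze.sense west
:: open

>>> stack.push west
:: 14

>>> maze.move west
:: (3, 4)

>>> maze.sense west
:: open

>>> stack.push west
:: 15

>>> maze.move west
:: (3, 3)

>>> maze.sense west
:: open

>>> stack.push west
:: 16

>>> maze.move west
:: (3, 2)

>>> maze.sense west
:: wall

>>> maze.sense south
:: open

>>> stack.push south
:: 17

>>> maze.move south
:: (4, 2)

>>> maze.sense east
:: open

>>> stack.push east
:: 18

>>> maze.move east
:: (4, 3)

>>> maze.sense east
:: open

>>> stack.push east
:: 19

>>> maze.move east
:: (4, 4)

>>> maze.sense east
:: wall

>>> stack.pop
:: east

>>> maze.move west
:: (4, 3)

>>> stack.pop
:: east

>>> maze.move west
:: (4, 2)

>>> maze.sense west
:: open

>>> stack.push west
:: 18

>>> maze.move west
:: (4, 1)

>>> maze.sense west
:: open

>>> stack.push west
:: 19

>>> maze.move west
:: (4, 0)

>>> maze.sense north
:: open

>>> stack.push north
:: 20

>>> maze.move north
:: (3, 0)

>>> stack.pop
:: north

>>> maze.move south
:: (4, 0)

>>> stack.pop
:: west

>>> maze.move east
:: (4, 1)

>>> stack.pop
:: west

>>> maze.move east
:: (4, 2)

>>> stack.pop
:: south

>>> maze.move north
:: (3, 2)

>>> stack.pop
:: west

>>> maze.move east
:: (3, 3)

>>> stack.pop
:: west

>>> maze.move east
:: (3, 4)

>>> stack.pop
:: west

>>> maze.move east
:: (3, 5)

>>> stack.pop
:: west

>>> maze.move east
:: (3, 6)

>>> maze.sense south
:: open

>>> stack.push south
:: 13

>>> maze.move south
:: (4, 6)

>>> maze.sense east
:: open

>>> stack.push east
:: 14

>>> maze.move east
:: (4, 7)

>>> maze.sense east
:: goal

>>> maze.move east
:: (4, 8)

Answer: (4, 8)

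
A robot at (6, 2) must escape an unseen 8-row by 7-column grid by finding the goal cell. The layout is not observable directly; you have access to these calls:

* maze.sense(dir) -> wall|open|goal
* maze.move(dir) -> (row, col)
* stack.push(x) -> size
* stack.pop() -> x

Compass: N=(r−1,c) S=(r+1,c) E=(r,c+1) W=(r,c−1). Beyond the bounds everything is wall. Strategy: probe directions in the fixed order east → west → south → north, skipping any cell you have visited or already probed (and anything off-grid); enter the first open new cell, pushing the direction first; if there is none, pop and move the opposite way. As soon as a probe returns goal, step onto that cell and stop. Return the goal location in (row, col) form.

CALL sense[dir=east]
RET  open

CALL push[x=east]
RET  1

CALL move[dir=east]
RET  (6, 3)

CALL sense[dir=east]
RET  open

CALL push[x=east]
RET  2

CALL move[dir=east]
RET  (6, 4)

CALL sense[dir=east]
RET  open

CALL push[x=east]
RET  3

CALL move[dir=east]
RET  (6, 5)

CALL sense[dir=east]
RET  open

CALL push[x=east]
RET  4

CALL move[dir=east]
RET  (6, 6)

CALL sense[dir=south]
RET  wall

CALL sense[dir=north]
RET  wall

CALL pop[]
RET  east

CALL move[dir=west]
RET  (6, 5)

CALL sense[dir=south]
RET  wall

CALL sense[dir=north]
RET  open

CALL push[x=north]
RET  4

CALL move[dir=north]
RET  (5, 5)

CALL sense[dir=west]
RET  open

CALL push[x=west]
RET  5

CALL move[dir=west]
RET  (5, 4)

CALL sense[dir=west]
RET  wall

CALL sense[dir=north]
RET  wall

CALL pop[]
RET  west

CALL move[dir=east]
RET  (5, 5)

CALL sense[dir=north]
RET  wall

CALL pop[]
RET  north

CALL move[dir=south]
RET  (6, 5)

CALL pop[]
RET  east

CALL move[dir=west]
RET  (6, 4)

CALL sense[dir=south]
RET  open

CALL push[x=south]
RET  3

CALL move[dir=south]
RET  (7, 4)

CALL sense[dir=west]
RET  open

CALL push[x=west]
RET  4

CALL move[dir=west]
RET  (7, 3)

CALL sense[dir=west]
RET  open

CALL push[x=west]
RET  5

CALL move[dir=west]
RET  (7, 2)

CALL sense[dir=west]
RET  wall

CALL pop[]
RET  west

CALL move[dir=east]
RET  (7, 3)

CALL pop[]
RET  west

CALL move[dir=east]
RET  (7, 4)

CALL pop[]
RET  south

CALL move[dir=north]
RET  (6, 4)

CALL pop[]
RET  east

CALL move[dir=west]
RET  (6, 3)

CALL pop[]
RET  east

CALL move[dir=west]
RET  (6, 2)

CALL sense[dir=west]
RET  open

CALL push[x=west]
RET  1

CALL move[dir=west]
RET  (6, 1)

CALL sense[dir=west]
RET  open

CALL push[x=west]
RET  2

CALL move[dir=west]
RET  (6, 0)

CALL sense[dir=south]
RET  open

CALL push[x=south]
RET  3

CALL move[dir=south]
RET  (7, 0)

CALL pop[]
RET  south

CALL move[dir=north]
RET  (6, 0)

CALL sense[dir=north]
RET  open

CALL push[x=north]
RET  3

CALL move[dir=north]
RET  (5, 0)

CALL sense[dir=east]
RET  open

CALL push[x=east]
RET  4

CALL move[dir=east]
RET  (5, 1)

CALL sense[dir=east]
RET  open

CALL push[x=east]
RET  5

CALL move[dir=east]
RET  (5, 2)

CALL sense[dir=north]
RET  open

CALL push[x=north]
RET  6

CALL move[dir=north]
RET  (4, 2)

CALL sense[dir=east]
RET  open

CALL push[x=east]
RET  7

CALL move[dir=east]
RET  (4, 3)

CALL sense[dir=north]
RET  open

CALL push[x=north]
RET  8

CALL move[dir=north]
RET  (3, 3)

CALL sense[dir=east]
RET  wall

CALL sense[dir=west]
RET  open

CALL push[x=west]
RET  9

CALL move[dir=west]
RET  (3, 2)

CALL sense[dir=west]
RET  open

CALL push[x=west]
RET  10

CALL move[dir=west]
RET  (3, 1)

CALL sense[dir=west]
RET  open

CALL push[x=west]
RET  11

CALL move[dir=west]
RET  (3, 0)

CALL sense[dir=south]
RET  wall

CALL sense[dir=north]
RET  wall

CALL pop[]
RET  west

CALL move[dir=east]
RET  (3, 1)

CALL sense[dir=south]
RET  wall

CALL sense[dir=north]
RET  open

CALL push[x=north]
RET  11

CALL move[dir=north]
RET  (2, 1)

CALL sense[dir=east]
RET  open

CALL push[x=east]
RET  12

CALL move[dir=east]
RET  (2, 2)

CALL sense[dir=east]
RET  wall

CALL sense[dir=north]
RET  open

CALL push[x=north]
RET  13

CALL move[dir=north]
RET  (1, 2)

CALL sense[dir=east]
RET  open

CALL push[x=east]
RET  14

CALL move[dir=east]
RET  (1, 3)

CALL sense[dir=east]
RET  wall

CALL sense[dir=north]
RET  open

CALL push[x=north]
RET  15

CALL move[dir=north]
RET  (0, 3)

CALL sense[dir=east]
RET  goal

CALL move[dir=east]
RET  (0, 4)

Answer: (0, 4)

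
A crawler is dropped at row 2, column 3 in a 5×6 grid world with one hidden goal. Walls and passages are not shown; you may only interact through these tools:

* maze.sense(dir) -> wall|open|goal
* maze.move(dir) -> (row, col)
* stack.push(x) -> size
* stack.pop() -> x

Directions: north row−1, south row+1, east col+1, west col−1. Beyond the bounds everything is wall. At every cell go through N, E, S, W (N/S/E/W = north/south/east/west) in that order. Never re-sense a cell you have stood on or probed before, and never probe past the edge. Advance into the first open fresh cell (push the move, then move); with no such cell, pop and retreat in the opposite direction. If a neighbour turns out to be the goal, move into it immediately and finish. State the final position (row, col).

==> sense(dir→north)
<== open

==> push(x→north)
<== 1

==> move(dir→north)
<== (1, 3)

==> sense(dir→north)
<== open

==> push(x→north)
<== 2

==> move(dir→north)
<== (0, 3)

==> sense(dir→east)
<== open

==> push(x→east)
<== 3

==> move(dir→east)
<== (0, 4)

==> sense(dir→east)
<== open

==> push(x→east)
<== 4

==> move(dir→east)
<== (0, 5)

==> sense(dir→south)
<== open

==> push(x→south)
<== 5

==> move(dir→south)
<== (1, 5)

==> sense(dir→south)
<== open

==> push(x→south)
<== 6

==> move(dir→south)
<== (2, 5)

==> sense(dir→south)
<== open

==> push(x→south)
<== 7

==> move(dir→south)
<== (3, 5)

==> sense(dir→south)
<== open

==> push(x→south)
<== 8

==> move(dir→south)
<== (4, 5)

==> sense(dir→west)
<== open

==> push(x→west)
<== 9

==> move(dir→west)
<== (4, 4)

==> sense(dir→north)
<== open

==> push(x→north)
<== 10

==> move(dir→north)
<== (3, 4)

==> sense(dir→north)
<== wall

==> sense(dir→west)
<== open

==> push(x→west)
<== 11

==> move(dir→west)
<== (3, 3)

==> sense(dir→south)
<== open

==> push(x→south)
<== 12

==> move(dir→south)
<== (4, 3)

==> sense(dir→west)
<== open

==> push(x→west)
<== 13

==> move(dir→west)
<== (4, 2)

==> sense(dir→north)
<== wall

==> sense(dir→west)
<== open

==> push(x→west)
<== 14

==> move(dir→west)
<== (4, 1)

==> sense(dir→north)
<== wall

==> sense(dir→west)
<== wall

==> pop()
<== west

==> move(dir→east)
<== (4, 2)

==> pop()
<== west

==> move(dir→east)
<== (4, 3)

==> pop()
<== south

==> move(dir→north)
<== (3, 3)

==> pop()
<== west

==> move(dir→east)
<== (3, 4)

==> pop()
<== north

==> move(dir→south)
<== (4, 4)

==> pop()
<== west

==> move(dir→east)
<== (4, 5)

==> pop()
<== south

==> move(dir→north)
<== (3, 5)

==> pop()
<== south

==> move(dir→north)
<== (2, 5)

==> pop()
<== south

==> move(dir→north)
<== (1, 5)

==> sense(dir→west)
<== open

==> push(x→west)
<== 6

==> move(dir→west)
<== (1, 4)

==> pop()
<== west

==> move(dir→east)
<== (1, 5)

==> pop()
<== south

==> move(dir→north)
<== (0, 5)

==> pop()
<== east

==> move(dir→west)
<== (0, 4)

==> pop()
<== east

==> move(dir→west)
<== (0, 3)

==> sense(dir→west)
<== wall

==> pop()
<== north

==> move(dir→south)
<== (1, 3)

==> sense(dir→west)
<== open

==> push(x→west)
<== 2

==> move(dir→west)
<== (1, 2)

==> sense(dir→south)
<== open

==> push(x→south)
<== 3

==> move(dir→south)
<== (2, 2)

==> sense(dir→west)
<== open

==> push(x→west)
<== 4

==> move(dir→west)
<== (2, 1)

==> sense(dir→north)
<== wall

==> sense(dir→west)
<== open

==> push(x→west)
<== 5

==> move(dir→west)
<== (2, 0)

==> sense(dir→north)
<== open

==> push(x→north)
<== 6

==> move(dir→north)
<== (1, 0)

==> sense(dir→north)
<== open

==> push(x→north)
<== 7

==> move(dir→north)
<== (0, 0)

==> sense(dir→east)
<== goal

==> move(dir→east)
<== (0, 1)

Answer: (0, 1)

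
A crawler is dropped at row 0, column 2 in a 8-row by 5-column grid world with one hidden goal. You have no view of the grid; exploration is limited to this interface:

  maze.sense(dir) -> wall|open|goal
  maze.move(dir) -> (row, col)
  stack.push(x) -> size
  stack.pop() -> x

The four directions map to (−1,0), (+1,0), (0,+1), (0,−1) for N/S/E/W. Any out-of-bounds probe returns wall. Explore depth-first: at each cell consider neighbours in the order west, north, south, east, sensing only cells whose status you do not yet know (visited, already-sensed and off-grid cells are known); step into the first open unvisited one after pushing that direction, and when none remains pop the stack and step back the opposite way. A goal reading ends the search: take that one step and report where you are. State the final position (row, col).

Act: sense[dir=west]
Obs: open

Act: push[x=west]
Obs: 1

Act: move[dir=west]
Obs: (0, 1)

Act: sense[dir=west]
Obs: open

Act: push[x=west]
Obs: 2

Act: move[dir=west]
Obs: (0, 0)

Act: sense[dir=south]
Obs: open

Act: push[x=south]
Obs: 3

Act: move[dir=south]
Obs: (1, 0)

Act: sense[dir=south]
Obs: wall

Act: sense[dir=east]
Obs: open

Act: push[x=east]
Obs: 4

Act: move[dir=east]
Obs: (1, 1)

Act: sense[dir=south]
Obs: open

Act: push[x=south]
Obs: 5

Act: move[dir=south]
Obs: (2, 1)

Act: sense[dir=south]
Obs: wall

Act: sense[dir=east]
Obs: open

Act: push[x=east]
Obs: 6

Act: move[dir=east]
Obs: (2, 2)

Act: sense[dir=north]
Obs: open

Act: push[x=north]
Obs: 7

Act: move[dir=north]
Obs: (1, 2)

Act: sense[dir=east]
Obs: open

Act: push[x=east]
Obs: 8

Act: move[dir=east]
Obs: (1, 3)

Act: sense[dir=north]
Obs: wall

Act: sense[dir=south]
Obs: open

Act: push[x=south]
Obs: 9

Act: move[dir=south]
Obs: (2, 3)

Act: sense[dir=south]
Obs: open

Act: push[x=south]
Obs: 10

Act: move[dir=south]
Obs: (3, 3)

Act: sense[dir=west]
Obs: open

Act: push[x=west]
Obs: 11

Act: move[dir=west]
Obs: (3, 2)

Act: sense[dir=south]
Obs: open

Act: push[x=south]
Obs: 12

Act: move[dir=south]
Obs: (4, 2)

Act: sense[dir=west]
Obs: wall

Act: sense[dir=south]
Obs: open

Act: push[x=south]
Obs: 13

Act: move[dir=south]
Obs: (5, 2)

Act: sense[dir=west]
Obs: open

Act: push[x=west]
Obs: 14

Act: move[dir=west]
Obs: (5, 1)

Act: sense[dir=west]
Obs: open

Act: push[x=west]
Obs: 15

Act: move[dir=west]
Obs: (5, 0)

Act: sense[dir=north]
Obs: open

Act: push[x=north]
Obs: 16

Act: move[dir=north]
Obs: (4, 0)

Act: sense[dir=north]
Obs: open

Act: push[x=north]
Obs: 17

Act: move[dir=north]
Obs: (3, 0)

Act: pop[]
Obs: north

Act: move[dir=south]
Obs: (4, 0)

Act: pop[]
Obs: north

Act: move[dir=south]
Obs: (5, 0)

Act: sense[dir=south]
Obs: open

Act: push[x=south]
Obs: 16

Act: move[dir=south]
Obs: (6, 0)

Act: sense[dir=south]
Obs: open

Act: push[x=south]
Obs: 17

Act: move[dir=south]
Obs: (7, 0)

Act: sense[dir=east]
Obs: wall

Act: pop[]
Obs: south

Act: move[dir=north]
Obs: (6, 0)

Act: sense[dir=east]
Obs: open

Act: push[x=east]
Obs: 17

Act: move[dir=east]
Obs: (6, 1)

Act: sense[dir=east]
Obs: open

Act: push[x=east]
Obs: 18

Act: move[dir=east]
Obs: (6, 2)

Act: sense[dir=south]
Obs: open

Act: push[x=south]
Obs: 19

Act: move[dir=south]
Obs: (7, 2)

Act: sense[dir=east]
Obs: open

Act: push[x=east]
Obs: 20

Act: move[dir=east]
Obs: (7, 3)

Act: sense[dir=north]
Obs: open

Act: push[x=north]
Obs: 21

Act: move[dir=north]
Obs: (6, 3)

Act: sense[dir=north]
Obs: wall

Act: sense[dir=east]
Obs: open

Act: push[x=east]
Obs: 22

Act: move[dir=east]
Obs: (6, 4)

Act: sense[dir=north]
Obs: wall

Act: sense[dir=south]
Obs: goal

Act: move[dir=south]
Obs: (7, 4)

Answer: (7, 4)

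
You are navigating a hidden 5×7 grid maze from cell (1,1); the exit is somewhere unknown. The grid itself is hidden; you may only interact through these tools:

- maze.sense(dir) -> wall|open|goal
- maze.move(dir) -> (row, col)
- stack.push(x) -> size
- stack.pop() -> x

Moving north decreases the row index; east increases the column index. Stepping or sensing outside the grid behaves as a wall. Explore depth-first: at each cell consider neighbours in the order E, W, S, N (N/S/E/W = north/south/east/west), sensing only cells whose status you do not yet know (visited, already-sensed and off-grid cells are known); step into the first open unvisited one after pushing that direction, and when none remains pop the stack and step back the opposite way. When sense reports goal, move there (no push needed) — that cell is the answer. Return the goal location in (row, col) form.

Calling maze.sense using dir='east', → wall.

Then maze.sense using dir='west', → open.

Now I run stack.push using x='west', and observe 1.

Calling maze.move using dir='west', giving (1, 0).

Next I call maze.sense using dir='south', → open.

Now I run stack.push using x='south', which returns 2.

I try maze.move using dir='south', and observe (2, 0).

I use maze.sense using dir='east', giving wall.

I try maze.sense using dir='south', which returns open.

I invoke stack.push using x='south', and get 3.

I try maze.move using dir='south', and see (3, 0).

Now I run maze.sense using dir='east', yielding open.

I use stack.push using x='east', giving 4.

I call maze.move using dir='east', → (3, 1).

Using maze.sense using dir='east', giving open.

Now I run stack.push using x='east', : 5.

Using maze.move using dir='east', → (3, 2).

Next I call maze.sense using dir='east', and observe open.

Calling stack.push using x='east', : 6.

I try maze.move using dir='east', yielding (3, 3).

I use maze.sense using dir='east', and see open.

Then stack.push using x='east', : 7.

I try maze.move using dir='east', giving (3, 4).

I try maze.sense using dir='east', : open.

I use stack.push using x='east', and see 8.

Next I call maze.move using dir='east', and see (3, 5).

I use maze.sense using dir='east', and observe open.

I use stack.push using x='east', : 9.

I call maze.move using dir='east', : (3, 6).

Using maze.sense using dir='south', giving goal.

Next I call maze.move using dir='south', and get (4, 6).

Answer: (4, 6)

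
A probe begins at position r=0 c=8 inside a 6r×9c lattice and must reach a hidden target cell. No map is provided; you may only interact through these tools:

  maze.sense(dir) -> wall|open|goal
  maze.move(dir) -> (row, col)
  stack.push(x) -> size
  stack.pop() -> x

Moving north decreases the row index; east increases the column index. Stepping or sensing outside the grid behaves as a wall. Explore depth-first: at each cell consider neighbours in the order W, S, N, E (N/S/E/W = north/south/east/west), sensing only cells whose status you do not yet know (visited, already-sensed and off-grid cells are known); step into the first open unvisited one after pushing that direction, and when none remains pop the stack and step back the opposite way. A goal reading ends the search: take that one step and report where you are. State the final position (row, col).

Step: maze.sense[west]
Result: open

Step: stack.push[west]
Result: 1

Step: maze.move[west]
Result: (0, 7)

Step: maze.sense[west]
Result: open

Step: stack.push[west]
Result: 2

Step: maze.move[west]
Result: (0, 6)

Step: maze.sense[west]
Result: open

Step: stack.push[west]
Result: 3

Step: maze.move[west]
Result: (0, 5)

Step: maze.sense[west]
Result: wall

Step: maze.sense[south]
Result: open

Step: stack.push[south]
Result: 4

Step: maze.move[south]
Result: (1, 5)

Step: maze.sense[west]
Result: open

Step: stack.push[west]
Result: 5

Step: maze.move[west]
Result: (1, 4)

Step: maze.sense[west]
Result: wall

Step: maze.sense[south]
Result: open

Step: stack.push[south]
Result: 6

Step: maze.move[south]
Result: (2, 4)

Step: maze.sense[west]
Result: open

Step: stack.push[west]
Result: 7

Step: maze.move[west]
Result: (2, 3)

Step: maze.sense[west]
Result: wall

Step: maze.sense[south]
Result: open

Step: stack.push[south]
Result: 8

Step: maze.move[south]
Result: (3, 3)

Step: maze.sense[west]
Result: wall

Step: maze.sense[south]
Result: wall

Step: maze.sense[east]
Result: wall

Step: stack.pop[]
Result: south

Step: maze.move[north]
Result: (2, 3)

Step: stack.pop[]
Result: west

Step: maze.move[east]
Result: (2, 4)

Step: maze.sense[east]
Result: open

Step: stack.push[east]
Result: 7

Step: maze.move[east]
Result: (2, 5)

Step: maze.sense[south]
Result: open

Step: stack.push[south]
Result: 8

Step: maze.move[south]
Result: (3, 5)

Step: maze.sense[south]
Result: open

Step: stack.push[south]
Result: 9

Step: maze.move[south]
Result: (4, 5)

Step: maze.sense[west]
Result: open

Step: stack.push[west]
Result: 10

Step: maze.move[west]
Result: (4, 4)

Step: maze.sense[south]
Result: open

Step: stack.push[south]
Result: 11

Step: maze.move[south]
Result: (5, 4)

Step: maze.sense[west]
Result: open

Step: stack.push[west]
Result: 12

Step: maze.move[west]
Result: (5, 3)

Step: maze.sense[west]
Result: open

Step: stack.push[west]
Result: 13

Step: maze.move[west]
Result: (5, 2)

Step: maze.sense[west]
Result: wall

Step: maze.sense[north]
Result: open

Step: stack.push[north]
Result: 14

Step: maze.move[north]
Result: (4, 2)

Step: maze.sense[west]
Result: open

Step: stack.push[west]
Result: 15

Step: maze.move[west]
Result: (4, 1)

Step: maze.sense[west]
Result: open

Step: stack.push[west]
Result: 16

Step: maze.move[west]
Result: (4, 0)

Step: maze.sense[south]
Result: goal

Step: maze.move[south]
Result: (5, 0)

Answer: (5, 0)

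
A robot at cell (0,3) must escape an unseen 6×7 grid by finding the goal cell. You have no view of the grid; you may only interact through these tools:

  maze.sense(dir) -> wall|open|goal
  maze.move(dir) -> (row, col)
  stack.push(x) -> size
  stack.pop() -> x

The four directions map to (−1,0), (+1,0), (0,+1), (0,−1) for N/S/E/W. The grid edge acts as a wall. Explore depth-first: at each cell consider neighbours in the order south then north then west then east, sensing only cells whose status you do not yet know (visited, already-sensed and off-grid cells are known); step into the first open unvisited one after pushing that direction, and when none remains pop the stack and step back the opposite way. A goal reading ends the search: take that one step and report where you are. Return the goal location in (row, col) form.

-> maze.sense(dir='south')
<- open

-> stack.push(x='south')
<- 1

-> maze.move(dir='south')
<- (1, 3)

-> maze.sense(dir='south')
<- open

-> stack.push(x='south')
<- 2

-> maze.move(dir='south')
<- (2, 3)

-> maze.sense(dir='south')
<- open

-> stack.push(x='south')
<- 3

-> maze.move(dir='south')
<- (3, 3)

-> maze.sense(dir='south')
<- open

-> stack.push(x='south')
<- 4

-> maze.move(dir='south')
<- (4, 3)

-> maze.sense(dir='south')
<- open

-> stack.push(x='south')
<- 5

-> maze.move(dir='south')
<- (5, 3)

-> maze.sense(dir='west')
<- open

-> stack.push(x='west')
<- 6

-> maze.move(dir='west')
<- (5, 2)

-> maze.sense(dir='north')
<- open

-> stack.push(x='north')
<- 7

-> maze.move(dir='north')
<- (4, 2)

-> maze.sense(dir='north')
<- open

-> stack.push(x='north')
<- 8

-> maze.move(dir='north')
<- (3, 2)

-> maze.sense(dir='north')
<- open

-> stack.push(x='north')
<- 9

-> maze.move(dir='north')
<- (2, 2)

-> maze.sense(dir='north')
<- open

-> stack.push(x='north')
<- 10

-> maze.move(dir='north')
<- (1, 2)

-> maze.sense(dir='north')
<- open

-> stack.push(x='north')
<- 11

-> maze.move(dir='north')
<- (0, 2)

-> maze.sense(dir='west')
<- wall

-> stack.pop()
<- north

-> maze.move(dir='south')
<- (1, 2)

-> maze.sense(dir='west')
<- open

-> stack.push(x='west')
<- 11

-> maze.move(dir='west')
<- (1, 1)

-> maze.sense(dir='south')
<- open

-> stack.push(x='south')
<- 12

-> maze.move(dir='south')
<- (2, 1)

-> maze.sense(dir='south')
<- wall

-> maze.sense(dir='west')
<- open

-> stack.push(x='west')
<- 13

-> maze.move(dir='west')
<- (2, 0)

-> maze.sense(dir='south')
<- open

-> stack.push(x='south')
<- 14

-> maze.move(dir='south')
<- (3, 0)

-> maze.sense(dir='south')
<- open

-> stack.push(x='south')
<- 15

-> maze.move(dir='south')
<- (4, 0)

-> maze.sense(dir='south')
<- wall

-> maze.sense(dir='east')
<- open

-> stack.push(x='east')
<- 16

-> maze.move(dir='east')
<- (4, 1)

-> maze.sense(dir='south')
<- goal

-> maze.move(dir='south')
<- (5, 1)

Answer: (5, 1)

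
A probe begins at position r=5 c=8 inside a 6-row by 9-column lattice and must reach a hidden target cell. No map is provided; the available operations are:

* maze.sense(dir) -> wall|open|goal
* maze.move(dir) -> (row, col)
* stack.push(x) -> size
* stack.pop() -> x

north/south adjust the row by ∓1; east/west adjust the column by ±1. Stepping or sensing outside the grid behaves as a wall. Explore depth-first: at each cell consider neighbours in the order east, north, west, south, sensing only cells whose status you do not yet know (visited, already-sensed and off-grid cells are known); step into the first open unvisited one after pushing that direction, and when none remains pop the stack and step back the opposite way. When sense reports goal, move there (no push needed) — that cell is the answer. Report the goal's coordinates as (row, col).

# sense(dir→north) : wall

# sense(dir→west) : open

# push(x→west) : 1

# move(dir→west) : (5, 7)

# sense(dir→north) : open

# push(x→north) : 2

# move(dir→north) : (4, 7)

# sense(dir→north) : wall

# sense(dir→west) : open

# push(x→west) : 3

# move(dir→west) : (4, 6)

# sense(dir→north) : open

# push(x→north) : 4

# move(dir→north) : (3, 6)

# sense(dir→north) : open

# push(x→north) : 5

# move(dir→north) : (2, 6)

# sense(dir→east) : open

# push(x→east) : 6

# move(dir→east) : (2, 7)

# sense(dir→east) : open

# push(x→east) : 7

# move(dir→east) : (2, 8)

# sense(dir→north) : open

# push(x→north) : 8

# move(dir→north) : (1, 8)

# sense(dir→north) : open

# push(x→north) : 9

# move(dir→north) : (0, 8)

# sense(dir→west) : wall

# pop() : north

# move(dir→south) : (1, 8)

# sense(dir→west) : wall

# pop() : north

# move(dir→south) : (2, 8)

# sense(dir→south) : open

# push(x→south) : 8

# move(dir→south) : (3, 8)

# pop() : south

# move(dir→north) : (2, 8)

# pop() : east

# move(dir→west) : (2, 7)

# pop() : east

# move(dir→west) : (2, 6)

# sense(dir→north) : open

# push(x→north) : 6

# move(dir→north) : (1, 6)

# sense(dir→north) : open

# push(x→north) : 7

# move(dir→north) : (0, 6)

# sense(dir→west) : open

# push(x→west) : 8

# move(dir→west) : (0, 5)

# sense(dir→west) : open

# push(x→west) : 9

# move(dir→west) : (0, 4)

# sense(dir→west) : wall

# sense(dir→south) : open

# push(x→south) : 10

# move(dir→south) : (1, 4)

# sense(dir→east) : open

# push(x→east) : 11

# move(dir→east) : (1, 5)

# sense(dir→south) : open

# push(x→south) : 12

# move(dir→south) : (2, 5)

# sense(dir→west) : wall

# sense(dir→south) : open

# push(x→south) : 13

# move(dir→south) : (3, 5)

# sense(dir→west) : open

# push(x→west) : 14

# move(dir→west) : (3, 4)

# sense(dir→west) : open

# push(x→west) : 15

# move(dir→west) : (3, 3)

# sense(dir→north) : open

# push(x→north) : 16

# move(dir→north) : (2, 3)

# sense(dir→north) : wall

# sense(dir→west) : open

# push(x→west) : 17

# move(dir→west) : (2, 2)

# sense(dir→north) : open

# push(x→north) : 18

# move(dir→north) : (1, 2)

# sense(dir→north) : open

# push(x→north) : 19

# move(dir→north) : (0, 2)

# sense(dir→west) : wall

# pop() : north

# move(dir→south) : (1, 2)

# sense(dir→west) : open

# push(x→west) : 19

# move(dir→west) : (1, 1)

# sense(dir→west) : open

# push(x→west) : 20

# move(dir→west) : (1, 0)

# sense(dir→north) : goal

# move(dir→north) : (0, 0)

Answer: (0, 0)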